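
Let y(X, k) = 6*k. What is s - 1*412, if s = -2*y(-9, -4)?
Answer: -364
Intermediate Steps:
s = 48 (s = -12*(-4) = -2*(-24) = 48)
s - 1*412 = 48 - 1*412 = 48 - 412 = -364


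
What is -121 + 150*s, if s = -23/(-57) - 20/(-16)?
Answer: 4827/38 ≈ 127.03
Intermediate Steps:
s = 377/228 (s = -23*(-1/57) - 20*(-1/16) = 23/57 + 5/4 = 377/228 ≈ 1.6535)
-121 + 150*s = -121 + 150*(377/228) = -121 + 9425/38 = 4827/38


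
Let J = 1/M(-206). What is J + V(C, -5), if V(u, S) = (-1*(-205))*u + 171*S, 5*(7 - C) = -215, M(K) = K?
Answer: 1935369/206 ≈ 9395.0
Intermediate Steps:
C = 50 (C = 7 - ⅕*(-215) = 7 + 43 = 50)
J = -1/206 (J = 1/(-206) = -1/206 ≈ -0.0048544)
V(u, S) = 171*S + 205*u (V(u, S) = 205*u + 171*S = 171*S + 205*u)
J + V(C, -5) = -1/206 + (171*(-5) + 205*50) = -1/206 + (-855 + 10250) = -1/206 + 9395 = 1935369/206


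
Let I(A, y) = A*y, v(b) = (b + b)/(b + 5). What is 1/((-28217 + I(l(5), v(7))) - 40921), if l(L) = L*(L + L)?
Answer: -3/207239 ≈ -1.4476e-5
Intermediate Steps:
l(L) = 2*L² (l(L) = L*(2*L) = 2*L²)
v(b) = 2*b/(5 + b) (v(b) = (2*b)/(5 + b) = 2*b/(5 + b))
1/((-28217 + I(l(5), v(7))) - 40921) = 1/((-28217 + (2*5²)*(2*7/(5 + 7))) - 40921) = 1/((-28217 + (2*25)*(2*7/12)) - 40921) = 1/((-28217 + 50*(2*7*(1/12))) - 40921) = 1/((-28217 + 50*(7/6)) - 40921) = 1/((-28217 + 175/3) - 40921) = 1/(-84476/3 - 40921) = 1/(-207239/3) = -3/207239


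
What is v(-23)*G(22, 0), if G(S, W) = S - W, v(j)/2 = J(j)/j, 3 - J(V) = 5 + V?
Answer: -924/23 ≈ -40.174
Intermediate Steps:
J(V) = -2 - V (J(V) = 3 - (5 + V) = 3 + (-5 - V) = -2 - V)
v(j) = 2*(-2 - j)/j (v(j) = 2*((-2 - j)/j) = 2*(-2 - j)/j)
v(-23)*G(22, 0) = (-2 - 4/(-23))*(22 - 1*0) = (-2 - 4*(-1/23))*(22 + 0) = (-2 + 4/23)*22 = -42/23*22 = -924/23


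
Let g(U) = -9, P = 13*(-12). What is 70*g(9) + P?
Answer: -786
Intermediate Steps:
P = -156
70*g(9) + P = 70*(-9) - 156 = -630 - 156 = -786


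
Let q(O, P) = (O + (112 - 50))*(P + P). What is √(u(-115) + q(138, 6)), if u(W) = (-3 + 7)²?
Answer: 4*√151 ≈ 49.153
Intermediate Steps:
u(W) = 16 (u(W) = 4² = 16)
q(O, P) = 2*P*(62 + O) (q(O, P) = (O + 62)*(2*P) = (62 + O)*(2*P) = 2*P*(62 + O))
√(u(-115) + q(138, 6)) = √(16 + 2*6*(62 + 138)) = √(16 + 2*6*200) = √(16 + 2400) = √2416 = 4*√151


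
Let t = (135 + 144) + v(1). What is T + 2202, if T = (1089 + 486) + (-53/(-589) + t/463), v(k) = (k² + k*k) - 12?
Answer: 1030197319/272707 ≈ 3777.7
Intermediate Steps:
v(k) = -12 + 2*k² (v(k) = (k² + k²) - 12 = 2*k² - 12 = -12 + 2*k²)
t = 269 (t = (135 + 144) + (-12 + 2*1²) = 279 + (-12 + 2*1) = 279 + (-12 + 2) = 279 - 10 = 269)
T = 429696505/272707 (T = (1089 + 486) + (-53/(-589) + 269/463) = 1575 + (-53*(-1/589) + 269*(1/463)) = 1575 + (53/589 + 269/463) = 1575 + 182980/272707 = 429696505/272707 ≈ 1575.7)
T + 2202 = 429696505/272707 + 2202 = 1030197319/272707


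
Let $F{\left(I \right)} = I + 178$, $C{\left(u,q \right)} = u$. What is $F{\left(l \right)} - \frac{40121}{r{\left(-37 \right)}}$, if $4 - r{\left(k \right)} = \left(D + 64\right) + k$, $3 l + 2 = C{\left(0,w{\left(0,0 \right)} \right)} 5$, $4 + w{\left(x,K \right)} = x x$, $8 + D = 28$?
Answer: $\frac{143239}{129} \approx 1110.4$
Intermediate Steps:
$D = 20$ ($D = -8 + 28 = 20$)
$w{\left(x,K \right)} = -4 + x^{2}$ ($w{\left(x,K \right)} = -4 + x x = -4 + x^{2}$)
$l = - \frac{2}{3}$ ($l = - \frac{2}{3} + \frac{0 \cdot 5}{3} = - \frac{2}{3} + \frac{1}{3} \cdot 0 = - \frac{2}{3} + 0 = - \frac{2}{3} \approx -0.66667$)
$F{\left(I \right)} = 178 + I$
$r{\left(k \right)} = -80 - k$ ($r{\left(k \right)} = 4 - \left(\left(20 + 64\right) + k\right) = 4 - \left(84 + k\right) = -80 - k$)
$F{\left(l \right)} - \frac{40121}{r{\left(-37 \right)}} = \left(178 - \frac{2}{3}\right) - \frac{40121}{-80 - -37} = \frac{532}{3} - \frac{40121}{-80 + 37} = \frac{532}{3} - \frac{40121}{-43} = \frac{532}{3} - 40121 \left(- \frac{1}{43}\right) = \frac{532}{3} - - \frac{40121}{43} = \frac{532}{3} + \frac{40121}{43} = \frac{143239}{129}$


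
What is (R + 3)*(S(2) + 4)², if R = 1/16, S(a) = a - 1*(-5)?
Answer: 5929/16 ≈ 370.56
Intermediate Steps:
S(a) = 5 + a (S(a) = a + 5 = 5 + a)
R = 1/16 (R = 1*(1/16) = 1/16 ≈ 0.062500)
(R + 3)*(S(2) + 4)² = (1/16 + 3)*((5 + 2) + 4)² = 49*(7 + 4)²/16 = (49/16)*11² = (49/16)*121 = 5929/16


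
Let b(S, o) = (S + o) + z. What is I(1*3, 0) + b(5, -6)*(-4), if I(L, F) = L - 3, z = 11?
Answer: -40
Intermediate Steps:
b(S, o) = 11 + S + o (b(S, o) = (S + o) + 11 = 11 + S + o)
I(L, F) = -3 + L
I(1*3, 0) + b(5, -6)*(-4) = (-3 + 1*3) + (11 + 5 - 6)*(-4) = (-3 + 3) + 10*(-4) = 0 - 40 = -40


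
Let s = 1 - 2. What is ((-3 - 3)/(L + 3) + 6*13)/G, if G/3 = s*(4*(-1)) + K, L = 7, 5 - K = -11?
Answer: 129/100 ≈ 1.2900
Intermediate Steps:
K = 16 (K = 5 - 1*(-11) = 5 + 11 = 16)
s = -1
G = 60 (G = 3*(-4*(-1) + 16) = 3*(-1*(-4) + 16) = 3*(4 + 16) = 3*20 = 60)
((-3 - 3)/(L + 3) + 6*13)/G = ((-3 - 3)/(7 + 3) + 6*13)/60 = (-6/10 + 78)*(1/60) = (-6*⅒ + 78)*(1/60) = (-⅗ + 78)*(1/60) = (387/5)*(1/60) = 129/100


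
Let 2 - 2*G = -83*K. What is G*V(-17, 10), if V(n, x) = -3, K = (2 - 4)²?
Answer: -501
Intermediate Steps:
K = 4 (K = (-2)² = 4)
G = 167 (G = 1 - (-83)*4/2 = 1 - ½*(-332) = 1 + 166 = 167)
G*V(-17, 10) = 167*(-3) = -501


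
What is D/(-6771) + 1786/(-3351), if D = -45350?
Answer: 46624948/7563207 ≈ 6.1647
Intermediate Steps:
D/(-6771) + 1786/(-3351) = -45350/(-6771) + 1786/(-3351) = -45350*(-1/6771) + 1786*(-1/3351) = 45350/6771 - 1786/3351 = 46624948/7563207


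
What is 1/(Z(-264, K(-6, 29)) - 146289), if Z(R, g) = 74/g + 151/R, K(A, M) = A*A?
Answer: -792/115859713 ≈ -6.8358e-6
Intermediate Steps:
K(A, M) = A**2
1/(Z(-264, K(-6, 29)) - 146289) = 1/((74/((-6)**2) + 151/(-264)) - 146289) = 1/((74/36 + 151*(-1/264)) - 146289) = 1/((74*(1/36) - 151/264) - 146289) = 1/((37/18 - 151/264) - 146289) = 1/(1175/792 - 146289) = 1/(-115859713/792) = -792/115859713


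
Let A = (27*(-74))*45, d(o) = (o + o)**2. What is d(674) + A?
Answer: 1727194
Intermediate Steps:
d(o) = 4*o**2 (d(o) = (2*o)**2 = 4*o**2)
A = -89910 (A = -1998*45 = -89910)
d(674) + A = 4*674**2 - 89910 = 4*454276 - 89910 = 1817104 - 89910 = 1727194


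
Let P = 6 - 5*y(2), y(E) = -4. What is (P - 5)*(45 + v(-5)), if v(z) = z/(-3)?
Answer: 980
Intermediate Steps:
v(z) = -z/3 (v(z) = z*(-1/3) = -z/3)
P = 26 (P = 6 - 5*(-4) = 6 + 20 = 26)
(P - 5)*(45 + v(-5)) = (26 - 5)*(45 - 1/3*(-5)) = 21*(45 + 5/3) = 21*(140/3) = 980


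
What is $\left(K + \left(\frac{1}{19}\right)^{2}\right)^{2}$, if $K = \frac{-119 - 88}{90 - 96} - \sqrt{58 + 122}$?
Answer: $\frac{714389041}{521284} - \frac{149466 \sqrt{5}}{361} \approx 444.63$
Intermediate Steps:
$K = \frac{69}{2} - 6 \sqrt{5}$ ($K = - \frac{207}{-6} - \sqrt{180} = \left(-207\right) \left(- \frac{1}{6}\right) - 6 \sqrt{5} = \frac{69}{2} - 6 \sqrt{5} \approx 21.084$)
$\left(K + \left(\frac{1}{19}\right)^{2}\right)^{2} = \left(\left(\frac{69}{2} - 6 \sqrt{5}\right) + \left(\frac{1}{19}\right)^{2}\right)^{2} = \left(\left(\frac{69}{2} - 6 \sqrt{5}\right) + \frac{1}{361}\right)^{2} = \left(\frac{24911}{722} - 6 \sqrt{5}\right)^{2}$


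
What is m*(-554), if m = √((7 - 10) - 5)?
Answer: -1108*I*√2 ≈ -1566.9*I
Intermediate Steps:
m = 2*I*√2 (m = √(-3 - 5) = √(-8) = 2*I*√2 ≈ 2.8284*I)
m*(-554) = (2*I*√2)*(-554) = -1108*I*√2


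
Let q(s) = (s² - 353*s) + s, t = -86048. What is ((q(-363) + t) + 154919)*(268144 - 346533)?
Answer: -25744201824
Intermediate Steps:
q(s) = s² - 352*s
((q(-363) + t) + 154919)*(268144 - 346533) = ((-363*(-352 - 363) - 86048) + 154919)*(268144 - 346533) = ((-363*(-715) - 86048) + 154919)*(-78389) = ((259545 - 86048) + 154919)*(-78389) = (173497 + 154919)*(-78389) = 328416*(-78389) = -25744201824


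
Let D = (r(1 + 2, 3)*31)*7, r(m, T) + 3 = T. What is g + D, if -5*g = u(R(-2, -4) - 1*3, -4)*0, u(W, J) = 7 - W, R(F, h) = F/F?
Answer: 0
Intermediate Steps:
R(F, h) = 1
r(m, T) = -3 + T
D = 0 (D = ((-3 + 3)*31)*7 = (0*31)*7 = 0*7 = 0)
g = 0 (g = -(7 - (1 - 1*3))*0/5 = -(7 - (1 - 3))*0/5 = -(7 - 1*(-2))*0/5 = -(7 + 2)*0/5 = -9*0/5 = -⅕*0 = 0)
g + D = 0 + 0 = 0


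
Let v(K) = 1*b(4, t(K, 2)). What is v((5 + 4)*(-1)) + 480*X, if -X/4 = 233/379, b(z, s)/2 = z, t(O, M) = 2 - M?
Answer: -444328/379 ≈ -1172.4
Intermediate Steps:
b(z, s) = 2*z
v(K) = 8 (v(K) = 1*(2*4) = 1*8 = 8)
X = -932/379 ≈ -2.4591
v((5 + 4)*(-1)) + 480*X = 8 + 480*(-932/379) = 8 - 447360/379 = -444328/379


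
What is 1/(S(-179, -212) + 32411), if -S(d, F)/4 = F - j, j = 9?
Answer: 1/33295 ≈ 3.0035e-5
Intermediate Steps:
S(d, F) = 36 - 4*F (S(d, F) = -4*(F - 1*9) = -4*(F - 9) = -4*(-9 + F) = 36 - 4*F)
1/(S(-179, -212) + 32411) = 1/((36 - 4*(-212)) + 32411) = 1/((36 + 848) + 32411) = 1/(884 + 32411) = 1/33295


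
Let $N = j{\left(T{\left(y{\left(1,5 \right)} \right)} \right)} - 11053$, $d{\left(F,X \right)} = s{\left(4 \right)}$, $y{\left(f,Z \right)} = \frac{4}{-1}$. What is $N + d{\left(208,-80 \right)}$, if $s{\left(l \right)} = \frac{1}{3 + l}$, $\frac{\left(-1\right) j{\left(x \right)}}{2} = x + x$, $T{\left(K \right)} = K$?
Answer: $- \frac{77258}{7} \approx -11037.0$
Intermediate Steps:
$y{\left(f,Z \right)} = -4$ ($y{\left(f,Z \right)} = 4 \left(-1\right) = -4$)
$j{\left(x \right)} = - 4 x$ ($j{\left(x \right)} = - 2 \left(x + x\right) = - 2 \cdot 2 x = - 4 x$)
$d{\left(F,X \right)} = \frac{1}{7}$ ($d{\left(F,X \right)} = \frac{1}{3 + 4} = \frac{1}{7}$)
$N = -11037$ ($N = \left(-4\right) \left(-4\right) - 11053 = 16 - 11053 = -11037$)
$N + d{\left(208,-80 \right)} = -11037 + \frac{1}{7} = - \frac{77258}{7}$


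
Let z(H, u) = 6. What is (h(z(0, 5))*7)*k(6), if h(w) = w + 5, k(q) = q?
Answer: 462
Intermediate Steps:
h(w) = 5 + w
(h(z(0, 5))*7)*k(6) = ((5 + 6)*7)*6 = (11*7)*6 = 77*6 = 462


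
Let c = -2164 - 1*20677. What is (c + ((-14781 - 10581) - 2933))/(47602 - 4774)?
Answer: -12784/10707 ≈ -1.1940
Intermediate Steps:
c = -22841 (c = -2164 - 20677 = -22841)
(c + ((-14781 - 10581) - 2933))/(47602 - 4774) = (-22841 + ((-14781 - 10581) - 2933))/(47602 - 4774) = (-22841 + (-25362 - 2933))/42828 = (-22841 - 28295)*(1/42828) = -51136*1/42828 = -12784/10707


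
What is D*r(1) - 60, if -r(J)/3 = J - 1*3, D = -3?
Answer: -78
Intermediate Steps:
r(J) = 9 - 3*J (r(J) = -3*(J - 1*3) = -3*(J - 3) = -3*(-3 + J) = 9 - 3*J)
D*r(1) - 60 = -3*(9 - 3*1) - 60 = -3*(9 - 3) - 60 = -3*6 - 60 = -18 - 60 = -78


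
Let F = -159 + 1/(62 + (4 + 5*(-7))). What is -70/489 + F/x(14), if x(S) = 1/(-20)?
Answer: 48193670/15159 ≈ 3179.2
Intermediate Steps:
x(S) = -1/20
F = -4928/31 (F = -159 + 1/(62 + (4 - 35)) = -159 + 1/(62 - 31) = -159 + 1/31 = -4928/31 ≈ -158.97)
-70/489 + F/x(14) = -70/489 - 4928/(31*(-1/20)) = -70*1/489 - 4928/31*(-20) = -70/489 + 98560/31 = 48193670/15159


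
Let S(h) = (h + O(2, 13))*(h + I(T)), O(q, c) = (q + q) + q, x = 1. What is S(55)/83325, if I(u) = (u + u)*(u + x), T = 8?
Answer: 12139/83325 ≈ 0.14568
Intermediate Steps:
I(u) = 2*u*(1 + u) (I(u) = (u + u)*(u + 1) = (2*u)*(1 + u) = 2*u*(1 + u))
O(q, c) = 3*q (O(q, c) = 2*q + q = 3*q)
S(h) = (6 + h)*(144 + h) (S(h) = (h + 3*2)*(h + 2*8*(1 + 8)) = (h + 6)*(h + 2*8*9) = (6 + h)*(h + 144) = (6 + h)*(144 + h))
S(55)/83325 = (864 + 55² + 150*55)/83325 = (864 + 3025 + 8250)*(1/83325) = 12139*(1/83325) = 12139/83325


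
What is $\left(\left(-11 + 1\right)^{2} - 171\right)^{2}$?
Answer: $5041$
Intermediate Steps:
$\left(\left(-11 + 1\right)^{2} - 171\right)^{2} = \left(\left(-10\right)^{2} - 171\right)^{2} = \left(100 - 171\right)^{2} = \left(-71\right)^{2} = 5041$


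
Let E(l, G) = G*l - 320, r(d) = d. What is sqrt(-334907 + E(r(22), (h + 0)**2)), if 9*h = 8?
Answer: I*sqrt(27151979)/9 ≈ 578.97*I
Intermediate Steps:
h = 8/9 (h = (1/9)*8 = 8/9 ≈ 0.88889)
E(l, G) = -320 + G*l
sqrt(-334907 + E(r(22), (h + 0)**2)) = sqrt(-334907 + (-320 + (8/9 + 0)**2*22)) = sqrt(-334907 + (-320 + (8/9)**2*22)) = sqrt(-334907 + (-320 + (64/81)*22)) = sqrt(-334907 + (-320 + 1408/81)) = sqrt(-334907 - 24512/81) = sqrt(-27151979/81) = I*sqrt(27151979)/9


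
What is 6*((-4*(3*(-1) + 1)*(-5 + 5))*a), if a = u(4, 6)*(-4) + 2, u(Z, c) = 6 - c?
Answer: 0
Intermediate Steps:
a = 2 (a = (6 - 1*6)*(-4) + 2 = (6 - 6)*(-4) + 2 = 0*(-4) + 2 = 0 + 2 = 2)
6*((-4*(3*(-1) + 1)*(-5 + 5))*a) = 6*(-4*(3*(-1) + 1)*(-5 + 5)*2) = 6*(-4*(-3 + 1)*0*2) = 6*(-(-8)*0*2) = 6*(-4*0*2) = 6*(0*2) = 6*0 = 0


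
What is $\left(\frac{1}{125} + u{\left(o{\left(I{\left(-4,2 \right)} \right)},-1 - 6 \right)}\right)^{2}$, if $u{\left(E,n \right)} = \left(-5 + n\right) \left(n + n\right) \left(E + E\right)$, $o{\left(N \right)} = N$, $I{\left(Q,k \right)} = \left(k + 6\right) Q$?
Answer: $\frac{1806333312001}{15625} \approx 1.1561 \cdot 10^{8}$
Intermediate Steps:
$I{\left(Q,k \right)} = Q \left(6 + k\right)$ ($I{\left(Q,k \right)} = \left(6 + k\right) Q = Q \left(6 + k\right)$)
$u{\left(E,n \right)} = 4 E n \left(-5 + n\right)$ ($u{\left(E,n \right)} = \left(-5 + n\right) 2 n 2 E = \left(-5 + n\right) 4 E n = 4 E n \left(-5 + n\right)$)
$\left(\frac{1}{125} + u{\left(o{\left(I{\left(-4,2 \right)} \right)},-1 - 6 \right)}\right)^{2} = \left(\frac{1}{125} + 4 \left(- 4 \left(6 + 2\right)\right) \left(-1 - 6\right) \left(-5 - 7\right)\right)^{2} = \left(\frac{1}{125} + 4 \left(\left(-4\right) 8\right) \left(-7\right) \left(-5 - 7\right)\right)^{2} = \left(\frac{1}{125} + 4 \left(-32\right) \left(-7\right) \left(-12\right)\right)^{2} = \left(\frac{1}{125} - 10752\right)^{2} = \left(- \frac{1343999}{125}\right)^{2} = \frac{1806333312001}{15625}$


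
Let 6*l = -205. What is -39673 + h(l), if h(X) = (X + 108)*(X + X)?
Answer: -804929/18 ≈ -44718.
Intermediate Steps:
l = -205/6 (l = (1/6)*(-205) = -205/6 ≈ -34.167)
h(X) = 2*X*(108 + X) (h(X) = (108 + X)*(2*X) = 2*X*(108 + X))
-39673 + h(l) = -39673 + 2*(-205/6)*(108 - 205/6) = -39673 + 2*(-205/6)*(443/6) = -39673 - 90815/18 = -804929/18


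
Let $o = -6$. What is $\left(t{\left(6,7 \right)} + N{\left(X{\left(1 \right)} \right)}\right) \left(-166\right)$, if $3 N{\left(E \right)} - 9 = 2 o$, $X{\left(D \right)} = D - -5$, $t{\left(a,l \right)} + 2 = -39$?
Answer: $6972$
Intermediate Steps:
$t{\left(a,l \right)} = -41$ ($t{\left(a,l \right)} = -2 - 39 = -41$)
$X{\left(D \right)} = 5 + D$ ($X{\left(D \right)} = D + 5 = 5 + D$)
$N{\left(E \right)} = -1$ ($N{\left(E \right)} = 3 + \frac{2 \left(-6\right)}{3} = 3 + \frac{1}{3} \left(-12\right) = 3 - 4 = -1$)
$\left(t{\left(6,7 \right)} + N{\left(X{\left(1 \right)} \right)}\right) \left(-166\right) = \left(-41 - 1\right) \left(-166\right) = \left(-42\right) \left(-166\right) = 6972$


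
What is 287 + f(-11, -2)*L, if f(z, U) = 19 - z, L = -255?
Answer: -7363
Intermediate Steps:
287 + f(-11, -2)*L = 287 + (19 - 1*(-11))*(-255) = 287 + (19 + 11)*(-255) = 287 + 30*(-255) = 287 - 7650 = -7363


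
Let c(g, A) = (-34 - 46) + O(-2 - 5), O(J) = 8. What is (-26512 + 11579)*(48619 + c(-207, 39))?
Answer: -724952351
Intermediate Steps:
c(g, A) = -72 (c(g, A) = (-34 - 46) + 8 = -80 + 8 = -72)
(-26512 + 11579)*(48619 + c(-207, 39)) = (-26512 + 11579)*(48619 - 72) = -14933*48547 = -724952351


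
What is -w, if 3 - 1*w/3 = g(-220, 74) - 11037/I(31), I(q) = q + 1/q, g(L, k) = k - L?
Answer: -14355/74 ≈ -193.99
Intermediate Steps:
w = 14355/74 (w = 9 - 3*((74 - 1*(-220)) - 11037/(31 + 1/31)) = 9 - 3*((74 + 220) - 11037/(31 + 1/31)) = 9 - 3*(294 - 11037/962/31) = 9 - 3*(294 - 11037*31/962) = 9 - 3*(294 - 26319/74) = 9 - 3*(-4563/74) = 9 + 13689/74 = 14355/74 ≈ 193.99)
-w = -1*14355/74 = -14355/74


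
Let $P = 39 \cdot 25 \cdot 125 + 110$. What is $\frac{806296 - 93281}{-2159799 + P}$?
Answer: $- \frac{713015}{2037814} \approx -0.34989$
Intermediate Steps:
$P = 121985$ ($P = 975 \cdot 125 + 110 = 121875 + 110 = 121985$)
$\frac{806296 - 93281}{-2159799 + P} = \frac{806296 - 93281}{-2159799 + 121985} = \frac{713015}{-2037814} = 713015 \left(- \frac{1}{2037814}\right) = - \frac{713015}{2037814}$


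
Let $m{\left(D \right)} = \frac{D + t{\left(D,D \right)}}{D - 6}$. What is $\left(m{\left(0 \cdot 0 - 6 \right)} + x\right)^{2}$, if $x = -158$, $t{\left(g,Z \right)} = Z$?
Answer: $24649$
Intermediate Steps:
$m{\left(D \right)} = \frac{2 D}{-6 + D}$ ($m{\left(D \right)} = \frac{D + D}{D - 6} = \frac{2 D}{-6 + D}$)
$\left(m{\left(0 \cdot 0 - 6 \right)} + x\right)^{2} = \left(\frac{2 \left(0 \cdot 0 - 6\right)}{-6 + \left(0 \cdot 0 - 6\right)} - 158\right)^{2} = \left(\frac{2 \left(0 - 6\right)}{-6 + \left(0 - 6\right)} - 158\right)^{2} = \left(2 \left(-6\right) \frac{1}{-6 - 6} - 158\right)^{2} = \left(2 \left(-6\right) \frac{1}{-12} - 158\right)^{2} = \left(2 \left(-6\right) \left(- \frac{1}{12}\right) - 158\right)^{2} = \left(1 - 158\right)^{2} = \left(-157\right)^{2} = 24649$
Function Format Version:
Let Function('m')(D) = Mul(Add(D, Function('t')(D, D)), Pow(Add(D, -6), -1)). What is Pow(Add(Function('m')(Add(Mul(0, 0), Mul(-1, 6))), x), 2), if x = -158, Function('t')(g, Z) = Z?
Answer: 24649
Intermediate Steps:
Function('m')(D) = Mul(2, D, Pow(Add(-6, D), -1)) (Function('m')(D) = Mul(Add(D, D), Pow(Add(D, -6), -1)) = Mul(Mul(2, D), Pow(Add(-6, D), -1)) = Mul(2, D, Pow(Add(-6, D), -1)))
Pow(Add(Function('m')(Add(Mul(0, 0), Mul(-1, 6))), x), 2) = Pow(Add(Mul(2, Add(Mul(0, 0), Mul(-1, 6)), Pow(Add(-6, Add(Mul(0, 0), Mul(-1, 6))), -1)), -158), 2) = Pow(Add(Mul(2, Add(0, -6), Pow(Add(-6, Add(0, -6)), -1)), -158), 2) = Pow(Add(Mul(2, -6, Pow(Add(-6, -6), -1)), -158), 2) = Pow(Add(Mul(2, -6, Pow(-12, -1)), -158), 2) = Pow(Add(Mul(2, -6, Rational(-1, 12)), -158), 2) = Pow(Add(1, -158), 2) = Pow(-157, 2) = 24649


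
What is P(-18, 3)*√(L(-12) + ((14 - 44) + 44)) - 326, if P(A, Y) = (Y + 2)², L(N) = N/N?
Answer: -326 + 25*√15 ≈ -229.18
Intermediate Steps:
L(N) = 1
P(A, Y) = (2 + Y)²
P(-18, 3)*√(L(-12) + ((14 - 44) + 44)) - 326 = (2 + 3)²*√(1 + ((14 - 44) + 44)) - 326 = 5²*√(1 + (-30 + 44)) - 326 = 25*√(1 + 14) - 326 = 25*√15 - 326 = -326 + 25*√15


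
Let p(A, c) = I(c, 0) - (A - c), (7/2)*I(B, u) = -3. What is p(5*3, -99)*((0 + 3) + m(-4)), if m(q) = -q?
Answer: -804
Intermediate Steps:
I(B, u) = -6/7 (I(B, u) = (2/7)*(-3) = -6/7)
p(A, c) = -6/7 + c - A (p(A, c) = -6/7 - (A - c) = -6/7 + (c - A) = -6/7 + c - A)
p(5*3, -99)*((0 + 3) + m(-4)) = (-6/7 - 99 - 5*3)*((0 + 3) - 1*(-4)) = (-6/7 - 99 - 1*15)*(3 + 4) = (-6/7 - 99 - 15)*7 = -804/7*7 = -804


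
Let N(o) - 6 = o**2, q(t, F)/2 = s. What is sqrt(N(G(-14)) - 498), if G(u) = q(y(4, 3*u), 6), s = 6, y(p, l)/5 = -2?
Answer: 2*I*sqrt(87) ≈ 18.655*I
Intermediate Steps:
y(p, l) = -10 (y(p, l) = 5*(-2) = -10)
q(t, F) = 12 (q(t, F) = 2*6 = 12)
G(u) = 12
N(o) = 6 + o**2
sqrt(N(G(-14)) - 498) = sqrt((6 + 12**2) - 498) = sqrt((6 + 144) - 498) = sqrt(150 - 498) = sqrt(-348) = 2*I*sqrt(87)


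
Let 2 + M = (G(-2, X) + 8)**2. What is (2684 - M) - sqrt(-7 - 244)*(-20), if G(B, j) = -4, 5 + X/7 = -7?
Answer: 2670 + 20*I*sqrt(251) ≈ 2670.0 + 316.86*I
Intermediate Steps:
X = -84 (X = -35 + 7*(-7) = -35 - 49 = -84)
M = 14 (M = -2 + (-4 + 8)**2 = -2 + 4**2 = -2 + 16 = 14)
(2684 - M) - sqrt(-7 - 244)*(-20) = (2684 - 1*14) - sqrt(-7 - 244)*(-20) = (2684 - 14) - sqrt(-251)*(-20) = 2670 - I*sqrt(251)*(-20) = 2670 - (-20)*I*sqrt(251) = 2670 + 20*I*sqrt(251)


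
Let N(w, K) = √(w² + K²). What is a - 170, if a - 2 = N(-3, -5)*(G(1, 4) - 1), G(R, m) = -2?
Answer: -168 - 3*√34 ≈ -185.49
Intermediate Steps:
N(w, K) = √(K² + w²)
a = 2 - 3*√34 (a = 2 + √((-5)² + (-3)²)*(-2 - 1) = 2 + √(25 + 9)*(-3) = 2 + √34*(-3) = 2 - 3*√34 ≈ -15.493)
a - 170 = (2 - 3*√34) - 170 = -168 - 3*√34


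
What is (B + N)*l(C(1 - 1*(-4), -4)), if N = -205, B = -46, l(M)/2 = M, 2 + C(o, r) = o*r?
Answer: 11044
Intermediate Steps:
C(o, r) = -2 + o*r
l(M) = 2*M
(B + N)*l(C(1 - 1*(-4), -4)) = (-46 - 205)*(2*(-2 + (1 - 1*(-4))*(-4))) = -502*(-2 + (1 + 4)*(-4)) = -502*(-2 + 5*(-4)) = -502*(-2 - 20) = -502*(-22) = -251*(-44) = 11044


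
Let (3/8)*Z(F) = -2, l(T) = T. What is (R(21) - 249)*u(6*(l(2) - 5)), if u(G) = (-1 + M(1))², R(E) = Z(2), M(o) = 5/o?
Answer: -12208/3 ≈ -4069.3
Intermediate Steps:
Z(F) = -16/3 (Z(F) = (8/3)*(-2) = -16/3)
R(E) = -16/3
u(G) = 16 (u(G) = (-1 + 5/1)² = (-1 + 5*1)² = (-1 + 5)² = 4² = 16)
(R(21) - 249)*u(6*(l(2) - 5)) = (-16/3 - 249)*16 = -763/3*16 = -12208/3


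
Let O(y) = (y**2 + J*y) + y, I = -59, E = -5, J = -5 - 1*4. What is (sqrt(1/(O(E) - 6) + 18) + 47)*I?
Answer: -2773 - sqrt(62717) ≈ -3023.4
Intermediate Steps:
J = -9 (J = -5 - 4 = -9)
O(y) = y**2 - 8*y (O(y) = (y**2 - 9*y) + y = y**2 - 8*y)
(sqrt(1/(O(E) - 6) + 18) + 47)*I = (sqrt(1/(-5*(-8 - 5) - 6) + 18) + 47)*(-59) = (sqrt(1/(-5*(-13) - 6) + 18) + 47)*(-59) = (sqrt(1/(65 - 6) + 18) + 47)*(-59) = (sqrt(1/59 + 18) + 47)*(-59) = (sqrt(1063/59) + 47)*(-59) = (sqrt(62717)/59 + 47)*(-59) = (47 + sqrt(62717)/59)*(-59) = -2773 - sqrt(62717)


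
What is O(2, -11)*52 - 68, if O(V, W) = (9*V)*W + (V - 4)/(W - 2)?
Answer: -10356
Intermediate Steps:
O(V, W) = (-4 + V)/(-2 + W) + 9*V*W (O(V, W) = 9*V*W + (-4 + V)/(-2 + W) = (-4 + V)/(-2 + W) + 9*V*W)
O(2, -11)*52 - 68 = ((-4 + 2 - 18*2*(-11) + 9*2*(-11)²)/(-2 - 11))*52 - 68 = ((-4 + 2 + 396 + 9*2*121)/(-13))*52 - 68 = -(-4 + 2 + 396 + 2178)/13*52 - 68 = -1/13*2572*52 - 68 = -2572/13*52 - 68 = -10288 - 68 = -10356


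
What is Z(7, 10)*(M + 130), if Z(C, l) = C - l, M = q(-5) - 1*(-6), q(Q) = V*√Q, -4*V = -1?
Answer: -408 - 3*I*√5/4 ≈ -408.0 - 1.6771*I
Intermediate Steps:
V = ¼ (V = -¼*(-1) = ¼ ≈ 0.25000)
q(Q) = √Q/4
M = 6 + I*√5/4 (M = √(-5)/4 - 1*(-6) = (I*√5)/4 + 6 = I*√5/4 + 6 = 6 + I*√5/4 ≈ 6.0 + 0.55902*I)
Z(7, 10)*(M + 130) = (7 - 1*10)*((6 + I*√5/4) + 130) = (7 - 10)*(136 + I*√5/4) = -3*(136 + I*√5/4) = -408 - 3*I*√5/4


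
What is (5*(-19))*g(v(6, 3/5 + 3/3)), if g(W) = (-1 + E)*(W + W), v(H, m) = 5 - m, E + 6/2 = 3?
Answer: 646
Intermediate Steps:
E = 0 (E = -3 + 3 = 0)
g(W) = -2*W (g(W) = (-1 + 0)*(W + W) = -2*W)
(5*(-19))*g(v(6, 3/5 + 3/3)) = (5*(-19))*(-2*(5 - (3/5 + 3/3))) = -(-190)*(5 - (3*(⅕) + 3*(⅓))) = -(-190)*(5 - (⅗ + 1)) = -(-190)*(5 - 1*8/5) = -(-190)*(5 - 8/5) = -(-190)*17/5 = -95*(-34/5) = 646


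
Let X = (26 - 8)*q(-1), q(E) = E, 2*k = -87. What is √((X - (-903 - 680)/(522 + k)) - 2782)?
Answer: I*√2561347338/957 ≈ 52.884*I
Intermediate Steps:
k = -87/2 (k = (½)*(-87) = -87/2 ≈ -43.500)
X = -18 (X = (26 - 8)*(-1) = 18*(-1) = -18)
√((X - (-903 - 680)/(522 + k)) - 2782) = √((-18 - (-903 - 680)/(522 - 87/2)) - 2782) = √((-18 - (-1583)/957/2) - 2782) = √((-18 - (-1583)*2/957) - 2782) = √((-18 - 1*(-3166/957)) - 2782) = √((-18 + 3166/957) - 2782) = √(-14060/957 - 2782) = √(-2676434/957) = I*√2561347338/957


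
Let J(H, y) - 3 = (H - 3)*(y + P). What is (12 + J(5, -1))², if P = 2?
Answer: 289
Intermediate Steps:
J(H, y) = 3 + (-3 + H)*(2 + y) (J(H, y) = 3 + (H - 3)*(y + 2) = 3 + (-3 + H)*(2 + y))
(12 + J(5, -1))² = (12 + (-3 - 3*(-1) + 2*5 + 5*(-1)))² = (12 + (-3 + 3 + 10 - 5))² = (12 + 5)² = 17² = 289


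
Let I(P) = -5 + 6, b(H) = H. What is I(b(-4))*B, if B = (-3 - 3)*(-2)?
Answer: 12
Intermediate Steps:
I(P) = 1
B = 12 (B = -6*(-2) = 12)
I(b(-4))*B = 1*12 = 12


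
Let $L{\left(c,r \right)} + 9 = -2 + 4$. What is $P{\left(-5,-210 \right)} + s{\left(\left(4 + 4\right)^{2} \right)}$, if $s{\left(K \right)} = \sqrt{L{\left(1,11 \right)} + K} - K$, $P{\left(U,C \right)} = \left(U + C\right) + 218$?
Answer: $-61 + \sqrt{57} \approx -53.45$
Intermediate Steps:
$P{\left(U,C \right)} = 218 + C + U$ ($P{\left(U,C \right)} = \left(C + U\right) + 218 = 218 + C + U$)
$L{\left(c,r \right)} = -7$ ($L{\left(c,r \right)} = -9 + \left(-2 + 4\right) = -9 + 2 = -7$)
$s{\left(K \right)} = \sqrt{-7 + K} - K$
$P{\left(-5,-210 \right)} + s{\left(\left(4 + 4\right)^{2} \right)} = \left(218 - 210 - 5\right) + \left(\sqrt{-7 + \left(4 + 4\right)^{2}} - \left(4 + 4\right)^{2}\right) = 3 + \left(\sqrt{-7 + 8^{2}} - 8^{2}\right) = 3 + \left(\sqrt{-7 + 64} - 64\right) = 3 - \left(64 - \sqrt{57}\right) = -61 + \sqrt{57}$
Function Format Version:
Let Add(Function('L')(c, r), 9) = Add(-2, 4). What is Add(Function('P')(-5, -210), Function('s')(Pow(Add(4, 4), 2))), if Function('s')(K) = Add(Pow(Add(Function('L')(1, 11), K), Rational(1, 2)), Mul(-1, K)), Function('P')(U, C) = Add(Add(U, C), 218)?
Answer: Add(-61, Pow(57, Rational(1, 2))) ≈ -53.450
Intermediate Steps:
Function('P')(U, C) = Add(218, C, U) (Function('P')(U, C) = Add(Add(C, U), 218) = Add(218, C, U))
Function('L')(c, r) = -7 (Function('L')(c, r) = Add(-9, Add(-2, 4)) = Add(-9, 2) = -7)
Function('s')(K) = Add(Pow(Add(-7, K), Rational(1, 2)), Mul(-1, K))
Add(Function('P')(-5, -210), Function('s')(Pow(Add(4, 4), 2))) = Add(Add(218, -210, -5), Add(Pow(Add(-7, Pow(Add(4, 4), 2)), Rational(1, 2)), Mul(-1, Pow(Add(4, 4), 2)))) = Add(3, Add(Pow(Add(-7, Pow(8, 2)), Rational(1, 2)), Mul(-1, Pow(8, 2)))) = Add(3, Add(Pow(Add(-7, 64), Rational(1, 2)), Mul(-1, 64))) = Add(3, Add(Pow(57, Rational(1, 2)), -64)) = Add(3, Add(-64, Pow(57, Rational(1, 2)))) = Add(-61, Pow(57, Rational(1, 2)))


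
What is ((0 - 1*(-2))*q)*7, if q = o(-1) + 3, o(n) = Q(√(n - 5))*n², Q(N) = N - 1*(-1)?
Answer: 56 + 14*I*√6 ≈ 56.0 + 34.293*I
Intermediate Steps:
Q(N) = 1 + N (Q(N) = N + 1 = 1 + N)
o(n) = n²*(1 + √(-5 + n)) (o(n) = (1 + √(n - 5))*n² = (1 + √(-5 + n))*n² = n²*(1 + √(-5 + n)))
q = 4 + I*√6 (q = (-1)²*(1 + √(-5 - 1)) + 3 = 1*(1 + √(-6)) + 3 = 1*(1 + I*√6) + 3 = (1 + I*√6) + 3 = 4 + I*√6 ≈ 4.0 + 2.4495*I)
((0 - 1*(-2))*q)*7 = ((0 - 1*(-2))*(4 + I*√6))*7 = ((0 + 2)*(4 + I*√6))*7 = (2*(4 + I*√6))*7 = (8 + 2*I*√6)*7 = 56 + 14*I*√6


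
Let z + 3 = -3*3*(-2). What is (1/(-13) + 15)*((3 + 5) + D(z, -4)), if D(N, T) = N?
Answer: 4462/13 ≈ 343.23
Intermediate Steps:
z = 15 (z = -3 - 3*3*(-2) = -3 - 9*(-2) = -3 + 18 = 15)
(1/(-13) + 15)*((3 + 5) + D(z, -4)) = (1/(-13) + 15)*((3 + 5) + 15) = (-1/13 + 15)*(8 + 15) = (194/13)*23 = 4462/13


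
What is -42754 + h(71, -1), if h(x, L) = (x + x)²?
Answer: -22590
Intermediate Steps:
h(x, L) = 4*x² (h(x, L) = (2*x)² = 4*x²)
-42754 + h(71, -1) = -42754 + 4*71² = -42754 + 4*5041 = -42754 + 20164 = -22590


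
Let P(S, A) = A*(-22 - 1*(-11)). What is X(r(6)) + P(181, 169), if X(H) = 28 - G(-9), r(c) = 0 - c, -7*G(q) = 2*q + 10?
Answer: -12825/7 ≈ -1832.1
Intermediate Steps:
G(q) = -10/7 - 2*q/7 (G(q) = -(2*q + 10)/7 = -(10 + 2*q)/7 = -10/7 - 2*q/7)
P(S, A) = -11*A (P(S, A) = A*(-22 + 11) = A*(-11) = -11*A)
r(c) = -c
X(H) = 188/7 (X(H) = 28 - (-10/7 - 2/7*(-9)) = 28 - (-10/7 + 18/7) = 28 - 1*8/7 = 28 - 8/7 = 188/7)
X(r(6)) + P(181, 169) = 188/7 - 11*169 = 188/7 - 1859 = -12825/7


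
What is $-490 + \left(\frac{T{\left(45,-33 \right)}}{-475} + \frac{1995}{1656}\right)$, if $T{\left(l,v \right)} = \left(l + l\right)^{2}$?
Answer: $- \frac{5305333}{10488} \approx -505.85$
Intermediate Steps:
$T{\left(l,v \right)} = 4 l^{2}$ ($T{\left(l,v \right)} = \left(2 l\right)^{2} = 4 l^{2}$)
$-490 + \left(\frac{T{\left(45,-33 \right)}}{-475} + \frac{1995}{1656}\right) = -490 + \left(\frac{4 \cdot 45^{2}}{-475} + \frac{1995}{1656}\right) = -490 + \left(4 \cdot 2025 \left(- \frac{1}{475}\right) + 1995 \cdot \frac{1}{1656}\right) = -490 + \left(8100 \left(- \frac{1}{475}\right) + \frac{665}{552}\right) = -490 + \left(- \frac{324}{19} + \frac{665}{552}\right) = -490 - \frac{166213}{10488} = - \frac{5305333}{10488}$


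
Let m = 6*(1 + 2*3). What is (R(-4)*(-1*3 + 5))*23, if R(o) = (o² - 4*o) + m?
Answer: 3404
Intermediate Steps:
m = 42 (m = 6*(1 + 6) = 6*7 = 42)
R(o) = 42 + o² - 4*o (R(o) = (o² - 4*o) + 42 = 42 + o² - 4*o)
(R(-4)*(-1*3 + 5))*23 = ((42 + (-4)² - 4*(-4))*(-1*3 + 5))*23 = ((42 + 16 + 16)*(-3 + 5))*23 = (74*2)*23 = 148*23 = 3404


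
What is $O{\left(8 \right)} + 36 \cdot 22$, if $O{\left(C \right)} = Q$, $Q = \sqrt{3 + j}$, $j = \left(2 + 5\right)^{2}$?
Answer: $792 + 2 \sqrt{13} \approx 799.21$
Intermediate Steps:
$j = 49$ ($j = 7^{2} = 49$)
$Q = 2 \sqrt{13}$ ($Q = \sqrt{3 + 49} = \sqrt{52} = 2 \sqrt{13} \approx 7.2111$)
$O{\left(C \right)} = 2 \sqrt{13}$
$O{\left(8 \right)} + 36 \cdot 22 = 2 \sqrt{13} + 36 \cdot 22 = 2 \sqrt{13} + 792 = 792 + 2 \sqrt{13}$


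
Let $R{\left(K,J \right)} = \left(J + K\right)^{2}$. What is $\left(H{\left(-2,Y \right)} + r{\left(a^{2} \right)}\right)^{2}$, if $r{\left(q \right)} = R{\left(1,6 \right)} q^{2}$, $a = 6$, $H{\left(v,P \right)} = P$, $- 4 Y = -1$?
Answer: $\frac{64524636289}{16} \approx 4.0328 \cdot 10^{9}$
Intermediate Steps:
$Y = \frac{1}{4}$ ($Y = \left(- \frac{1}{4}\right) \left(-1\right) = \frac{1}{4} \approx 0.25$)
$r{\left(q \right)} = 49 q^{2}$ ($r{\left(q \right)} = \left(6 + 1\right)^{2} q^{2} = 7^{2} q^{2} = 49 q^{2}$)
$\left(H{\left(-2,Y \right)} + r{\left(a^{2} \right)}\right)^{2} = \left(\frac{1}{4} + 49 \left(6^{2}\right)^{2}\right)^{2} = \left(\frac{1}{4} + 49 \cdot 36^{2}\right)^{2} = \left(\frac{1}{4} + 49 \cdot 1296\right)^{2} = \left(\frac{1}{4} + 63504\right)^{2} = \left(\frac{254017}{4}\right)^{2} = \frac{64524636289}{16}$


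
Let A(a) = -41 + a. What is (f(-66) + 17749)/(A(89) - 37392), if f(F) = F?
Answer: -17683/37344 ≈ -0.47352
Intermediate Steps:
(f(-66) + 17749)/(A(89) - 37392) = (-66 + 17749)/((-41 + 89) - 37392) = 17683/(48 - 37392) = 17683/(-37344) = 17683*(-1/37344) = -17683/37344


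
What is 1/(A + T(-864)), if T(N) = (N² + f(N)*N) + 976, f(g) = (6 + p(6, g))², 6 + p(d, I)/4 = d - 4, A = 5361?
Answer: 1/666433 ≈ 1.5005e-6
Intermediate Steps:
p(d, I) = -40 + 4*d (p(d, I) = -24 + 4*(d - 4) = -24 + 4*(-4 + d) = -24 + (-16 + 4*d) = -40 + 4*d)
f(g) = 100 (f(g) = (6 + (-40 + 4*6))² = (6 + (-40 + 24))² = (6 - 16)² = (-10)² = 100)
T(N) = 976 + N² + 100*N (T(N) = (N² + 100*N) + 976 = 976 + N² + 100*N)
1/(A + T(-864)) = 1/(5361 + (976 + (-864)² + 100*(-864))) = 1/(5361 + (976 + 746496 - 86400)) = 1/(5361 + 661072) = 1/666433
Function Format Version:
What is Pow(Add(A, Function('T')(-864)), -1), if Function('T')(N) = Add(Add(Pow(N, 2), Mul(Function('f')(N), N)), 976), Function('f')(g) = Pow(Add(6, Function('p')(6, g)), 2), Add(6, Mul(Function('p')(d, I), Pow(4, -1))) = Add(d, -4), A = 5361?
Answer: Rational(1, 666433) ≈ 1.5005e-6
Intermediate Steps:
Function('p')(d, I) = Add(-40, Mul(4, d)) (Function('p')(d, I) = Add(-24, Mul(4, Add(d, -4))) = Add(-24, Mul(4, Add(-4, d))) = Add(-24, Add(-16, Mul(4, d))) = Add(-40, Mul(4, d)))
Function('f')(g) = 100 (Function('f')(g) = Pow(Add(6, Add(-40, Mul(4, 6))), 2) = Pow(Add(6, Add(-40, 24)), 2) = Pow(Add(6, -16), 2) = Pow(-10, 2) = 100)
Function('T')(N) = Add(976, Pow(N, 2), Mul(100, N)) (Function('T')(N) = Add(Add(Pow(N, 2), Mul(100, N)), 976) = Add(976, Pow(N, 2), Mul(100, N)))
Pow(Add(A, Function('T')(-864)), -1) = Pow(Add(5361, Add(976, Pow(-864, 2), Mul(100, -864))), -1) = Pow(Add(5361, Add(976, 746496, -86400)), -1) = Pow(Add(5361, 661072), -1) = Pow(666433, -1) = Rational(1, 666433)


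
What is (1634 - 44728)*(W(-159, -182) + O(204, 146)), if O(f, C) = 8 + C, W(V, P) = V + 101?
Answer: -4137024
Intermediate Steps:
W(V, P) = 101 + V
(1634 - 44728)*(W(-159, -182) + O(204, 146)) = (1634 - 44728)*((101 - 159) + (8 + 146)) = -43094*(-58 + 154) = -43094*96 = -4137024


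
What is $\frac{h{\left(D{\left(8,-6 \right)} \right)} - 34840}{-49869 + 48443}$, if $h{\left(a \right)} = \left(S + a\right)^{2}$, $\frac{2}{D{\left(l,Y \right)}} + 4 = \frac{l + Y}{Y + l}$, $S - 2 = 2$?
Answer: $\frac{156730}{6417} \approx 24.424$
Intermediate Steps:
$S = 4$ ($S = 2 + 2 = 4$)
$D{\left(l,Y \right)} = - \frac{2}{3}$ ($D{\left(l,Y \right)} = \frac{2}{-4 + \frac{l + Y}{Y + l}} = \frac{2}{-4 + \frac{Y + l}{Y + l}} = \frac{2}{-4 + 1} = \frac{2}{-3} = 2 \left(- \frac{1}{3}\right) = - \frac{2}{3}$)
$h{\left(a \right)} = \left(4 + a\right)^{2}$
$\frac{h{\left(D{\left(8,-6 \right)} \right)} - 34840}{-49869 + 48443} = \frac{\left(4 - \frac{2}{3}\right)^{2} - 34840}{-49869 + 48443} = \frac{\left(\frac{10}{3}\right)^{2} - 34840}{-1426} = \left(\frac{100}{9} - 34840\right) \left(- \frac{1}{1426}\right) = \left(- \frac{313460}{9}\right) \left(- \frac{1}{1426}\right) = \frac{156730}{6417}$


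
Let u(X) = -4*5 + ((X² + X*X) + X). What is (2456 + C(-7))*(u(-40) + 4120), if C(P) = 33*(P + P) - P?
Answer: 14527260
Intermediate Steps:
u(X) = -20 + X + 2*X² (u(X) = -20 + ((X² + X²) + X) = -20 + (2*X² + X) = -20 + (X + 2*X²) = -20 + X + 2*X²)
C(P) = 65*P (C(P) = 33*(2*P) - P = 66*P - P = 65*P)
(2456 + C(-7))*(u(-40) + 4120) = (2456 + 65*(-7))*((-20 - 40 + 2*(-40)²) + 4120) = (2456 - 455)*((-20 - 40 + 2*1600) + 4120) = 2001*((-20 - 40 + 3200) + 4120) = 2001*(3140 + 4120) = 2001*7260 = 14527260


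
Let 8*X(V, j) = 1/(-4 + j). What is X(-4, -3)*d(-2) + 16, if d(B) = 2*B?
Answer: 225/14 ≈ 16.071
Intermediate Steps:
X(V, j) = 1/(8*(-4 + j))
X(-4, -3)*d(-2) + 16 = (1/(8*(-4 - 3)))*(2*(-2)) + 16 = ((⅛)/(-7))*(-4) + 16 = ((⅛)*(-⅐))*(-4) + 16 = -1/56*(-4) + 16 = 1/14 + 16 = 225/14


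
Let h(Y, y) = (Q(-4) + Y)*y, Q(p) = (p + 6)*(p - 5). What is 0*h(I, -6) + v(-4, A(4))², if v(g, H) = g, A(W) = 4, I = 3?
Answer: 16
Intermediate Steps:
Q(p) = (-5 + p)*(6 + p) (Q(p) = (6 + p)*(-5 + p) = (-5 + p)*(6 + p))
h(Y, y) = y*(-18 + Y) (h(Y, y) = ((-30 - 4 + (-4)²) + Y)*y = ((-30 - 4 + 16) + Y)*y = (-18 + Y)*y = y*(-18 + Y))
0*h(I, -6) + v(-4, A(4))² = 0*(-6*(-18 + 3)) + (-4)² = 0*(-6*(-15)) + 16 = 0*90 + 16 = 0 + 16 = 16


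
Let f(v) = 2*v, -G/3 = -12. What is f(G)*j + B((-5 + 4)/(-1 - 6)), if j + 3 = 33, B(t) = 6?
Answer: 2166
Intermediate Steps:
G = 36 (G = -3*(-12) = 36)
j = 30 (j = -3 + 33 = 30)
f(G)*j + B((-5 + 4)/(-1 - 6)) = (2*36)*30 + 6 = 72*30 + 6 = 2160 + 6 = 2166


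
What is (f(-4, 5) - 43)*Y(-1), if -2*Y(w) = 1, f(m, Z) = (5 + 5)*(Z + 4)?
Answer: -47/2 ≈ -23.500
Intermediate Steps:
f(m, Z) = 40 + 10*Z (f(m, Z) = 10*(4 + Z) = 40 + 10*Z)
Y(w) = -½ (Y(w) = -½*1 = -½)
(f(-4, 5) - 43)*Y(-1) = ((40 + 10*5) - 43)*(-½) = ((40 + 50) - 43)*(-½) = (90 - 43)*(-½) = 47*(-½) = -47/2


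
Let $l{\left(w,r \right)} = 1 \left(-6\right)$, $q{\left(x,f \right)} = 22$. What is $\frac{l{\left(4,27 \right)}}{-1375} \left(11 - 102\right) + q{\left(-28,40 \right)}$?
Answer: $\frac{29704}{1375} \approx 21.603$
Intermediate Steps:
$l{\left(w,r \right)} = -6$
$\frac{l{\left(4,27 \right)}}{-1375} \left(11 - 102\right) + q{\left(-28,40 \right)} = - \frac{6}{-1375} \left(11 - 102\right) + 22 = \left(-6\right) \left(- \frac{1}{1375}\right) \left(11 - 102\right) + 22 = \frac{6}{1375} \left(-91\right) + 22 = - \frac{546}{1375} + 22 = \frac{29704}{1375}$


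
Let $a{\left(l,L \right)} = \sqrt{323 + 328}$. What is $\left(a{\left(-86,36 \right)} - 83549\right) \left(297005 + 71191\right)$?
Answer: $-30762407604 + 368196 \sqrt{651} \approx -3.0753 \cdot 10^{10}$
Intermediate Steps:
$a{\left(l,L \right)} = \sqrt{651}$
$\left(a{\left(-86,36 \right)} - 83549\right) \left(297005 + 71191\right) = \left(\sqrt{651} - 83549\right) \left(297005 + 71191\right) = \left(-83549 + \sqrt{651}\right) 368196 = -30762407604 + 368196 \sqrt{651}$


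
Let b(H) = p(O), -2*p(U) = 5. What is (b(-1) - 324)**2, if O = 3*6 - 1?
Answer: 426409/4 ≈ 1.0660e+5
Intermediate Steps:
O = 17 (O = 18 - 1 = 17)
p(U) = -5/2 (p(U) = -1/2*5 = -5/2)
b(H) = -5/2
(b(-1) - 324)**2 = (-5/2 - 324)**2 = (-653/2)**2 = 426409/4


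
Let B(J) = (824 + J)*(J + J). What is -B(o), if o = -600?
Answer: 268800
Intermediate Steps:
B(J) = 2*J*(824 + J) (B(J) = (824 + J)*(2*J) = 2*J*(824 + J))
-B(o) = -2*(-600)*(824 - 600) = -2*(-600)*224 = -1*(-268800) = 268800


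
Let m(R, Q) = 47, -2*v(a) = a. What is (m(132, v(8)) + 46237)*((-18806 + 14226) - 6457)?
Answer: -510836508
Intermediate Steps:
v(a) = -a/2
(m(132, v(8)) + 46237)*((-18806 + 14226) - 6457) = (47 + 46237)*((-18806 + 14226) - 6457) = 46284*(-4580 - 6457) = 46284*(-11037) = -510836508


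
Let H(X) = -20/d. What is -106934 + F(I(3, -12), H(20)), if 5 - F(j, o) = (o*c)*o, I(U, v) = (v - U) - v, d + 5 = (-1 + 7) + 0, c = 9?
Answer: -110529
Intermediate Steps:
d = 1 (d = -5 + ((-1 + 7) + 0) = -5 + (6 + 0) = -5 + 6 = 1)
I(U, v) = -U
H(X) = -20 (H(X) = -20/1 = -20*1 = -20)
F(j, o) = 5 - 9*o² (F(j, o) = 5 - o*9*o = 5 - 9*o*o = 5 - 9*o²)
-106934 + F(I(3, -12), H(20)) = -106934 + (5 - 9*(-20)²) = -106934 + (5 - 9*400) = -106934 + (5 - 3600) = -106934 - 3595 = -110529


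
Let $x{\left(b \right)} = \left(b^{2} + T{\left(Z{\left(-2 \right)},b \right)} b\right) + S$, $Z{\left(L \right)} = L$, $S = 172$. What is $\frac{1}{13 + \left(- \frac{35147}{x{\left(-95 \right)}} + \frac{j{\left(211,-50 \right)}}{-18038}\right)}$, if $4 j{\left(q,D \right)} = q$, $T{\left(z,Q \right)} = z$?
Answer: $\frac{96755832}{895267673} \approx 0.10807$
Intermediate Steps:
$j{\left(q,D \right)} = \frac{q}{4}$
$x{\left(b \right)} = 172 + b^{2} - 2 b$ ($x{\left(b \right)} = \left(b^{2} - 2 b\right) + 172 = 172 + b^{2} - 2 b$)
$\frac{1}{13 + \left(- \frac{35147}{x{\left(-95 \right)}} + \frac{j{\left(211,-50 \right)}}{-18038}\right)} = \frac{1}{13 + \left(- \frac{35147}{172 + \left(-95\right)^{2} - -190} + \frac{\frac{1}{4} \cdot 211}{-18038}\right)} = \frac{1}{13 + \left(- \frac{35147}{172 + 9025 + 190} + \frac{211}{4} \left(- \frac{1}{18038}\right)\right)} = \frac{1}{13 - \left(\frac{211}{72152} + \frac{35147}{9387}\right)} = \frac{1}{13 - \frac{362558143}{96755832}} = \frac{1}{\frac{895267673}{96755832}} = \frac{96755832}{895267673}$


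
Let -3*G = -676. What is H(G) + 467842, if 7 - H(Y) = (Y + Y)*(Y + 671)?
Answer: 575113/9 ≈ 63901.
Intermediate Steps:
G = 676/3 (G = -⅓*(-676) = 676/3 ≈ 225.33)
H(Y) = 7 - 2*Y*(671 + Y) (H(Y) = 7 - (Y + Y)*(Y + 671) = 7 - 2*Y*(671 + Y))
H(G) + 467842 = (7 - 1342*676/3 - 2*(676/3)²) + 467842 = (7 - 907192/3 - 2*456976/9) + 467842 = (7 - 907192/3 - 913952/9) + 467842 = -3635465/9 + 467842 = 575113/9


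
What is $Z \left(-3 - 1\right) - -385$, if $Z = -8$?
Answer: $417$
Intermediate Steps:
$Z \left(-3 - 1\right) - -385 = - 8 \left(-3 - 1\right) - -385 = \left(-8\right) \left(-4\right) + 385 = 32 + 385 = 417$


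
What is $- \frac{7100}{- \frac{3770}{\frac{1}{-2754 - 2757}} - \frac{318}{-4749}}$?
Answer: $- \frac{2809825}{8222288029} \approx -0.00034173$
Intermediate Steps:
$- \frac{7100}{- \frac{3770}{\frac{1}{-2754 - 2757}} - \frac{318}{-4749}} = - \frac{7100}{- \frac{3770}{\frac{1}{-5511}} - - \frac{106}{1583}} = - \frac{7100}{- \frac{3770}{- \frac{1}{5511}} + \frac{106}{1583}} = - \frac{7100}{\left(-3770\right) \left(-5511\right) + \frac{106}{1583}} = - \frac{7100}{20776470 + \frac{106}{1583}} = - \frac{7100}{\frac{32889152116}{1583}} = \left(-7100\right) \frac{1583}{32889152116} = - \frac{2809825}{8222288029}$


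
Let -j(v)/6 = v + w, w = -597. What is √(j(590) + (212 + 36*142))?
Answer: √5366 ≈ 73.253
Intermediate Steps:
j(v) = 3582 - 6*v (j(v) = -6*(v - 597) = -6*(-597 + v) = 3582 - 6*v)
√(j(590) + (212 + 36*142)) = √((3582 - 6*590) + (212 + 36*142)) = √((3582 - 3540) + (212 + 5112)) = √(42 + 5324) = √5366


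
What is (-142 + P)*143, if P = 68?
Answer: -10582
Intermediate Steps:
(-142 + P)*143 = (-142 + 68)*143 = -74*143 = -10582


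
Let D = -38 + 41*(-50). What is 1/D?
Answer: -1/2088 ≈ -0.00047893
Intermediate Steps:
D = -2088 (D = -38 - 2050 = -2088)
1/D = 1/(-2088) = -1/2088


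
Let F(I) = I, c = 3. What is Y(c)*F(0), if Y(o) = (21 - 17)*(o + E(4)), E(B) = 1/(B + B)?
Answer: 0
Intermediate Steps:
E(B) = 1/(2*B)
Y(o) = 1/2 + 4*o (Y(o) = (21 - 17)*(o + (1/2)/4) = 4*(o + (1/2)*(1/4)) = 4*(o + 1/8) = 4*(1/8 + o) = 1/2 + 4*o)
Y(c)*F(0) = (1/2 + 4*3)*0 = (1/2 + 12)*0 = (25/2)*0 = 0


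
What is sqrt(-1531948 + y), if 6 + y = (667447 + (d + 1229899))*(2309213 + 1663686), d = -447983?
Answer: sqrt(5758171281383) ≈ 2.3996e+6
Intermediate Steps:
y = 5758172813331 (y = -6 + (667447 + (-447983 + 1229899))*(2309213 + 1663686) = -6 + (667447 + 781916)*3972899 = -6 + 1449363*3972899 = -6 + 5758172813337 = 5758172813331)
sqrt(-1531948 + y) = sqrt(-1531948 + 5758172813331) = sqrt(5758171281383)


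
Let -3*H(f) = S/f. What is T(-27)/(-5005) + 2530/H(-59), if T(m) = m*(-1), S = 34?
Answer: 1120644066/85085 ≈ 13171.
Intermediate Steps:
T(m) = -m
H(f) = -34/(3*f)
T(-27)/(-5005) + 2530/H(-59) = -1*(-27)/(-5005) + 2530/((-34/3/(-59))) = 27*(-1/5005) + 2530/((-34/3*(-1/59))) = -27/5005 + 2530/(34/177) = -27/5005 + 2530*(177/34) = -27/5005 + 223905/17 = 1120644066/85085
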